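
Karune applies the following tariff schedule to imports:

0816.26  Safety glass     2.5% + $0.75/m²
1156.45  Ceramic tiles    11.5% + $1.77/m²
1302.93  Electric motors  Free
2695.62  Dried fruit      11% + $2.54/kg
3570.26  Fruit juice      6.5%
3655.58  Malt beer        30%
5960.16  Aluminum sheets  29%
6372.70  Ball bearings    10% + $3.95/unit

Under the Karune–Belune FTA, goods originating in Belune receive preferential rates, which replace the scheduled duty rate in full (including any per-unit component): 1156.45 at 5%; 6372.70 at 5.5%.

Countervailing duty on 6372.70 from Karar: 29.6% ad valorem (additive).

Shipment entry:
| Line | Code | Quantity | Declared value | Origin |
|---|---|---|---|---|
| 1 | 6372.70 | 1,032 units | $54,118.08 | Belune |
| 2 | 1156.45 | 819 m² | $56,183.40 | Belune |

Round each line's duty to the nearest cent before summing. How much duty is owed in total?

$5,785.66

Line 1 (6372.70, Belune, 1,032 units, $54,118.08):
Base rate for 6372.70 is 10% + $3.95/unit.
Origin Belune qualifies under the Karune–Belune agreement and 6372.70 is covered: preferential rate 5.5% applies instead.
The additional-duty order on 6372.70 targets Karar, not Belune; it does not apply.
Duty = $54,118.08 × 5.5% = $2,976.49.
Line 2 (1156.45, Belune, 819 m², $56,183.40):
Base rate for 1156.45 is 11.5% + $1.77/m².
Origin Belune qualifies under the Karune–Belune agreement and 1156.45 is covered: preferential rate 5% applies instead.
Duty = $56,183.40 × 5% = $2,809.17.
Total = $2,976.49 + $2,809.17 = $5,785.66.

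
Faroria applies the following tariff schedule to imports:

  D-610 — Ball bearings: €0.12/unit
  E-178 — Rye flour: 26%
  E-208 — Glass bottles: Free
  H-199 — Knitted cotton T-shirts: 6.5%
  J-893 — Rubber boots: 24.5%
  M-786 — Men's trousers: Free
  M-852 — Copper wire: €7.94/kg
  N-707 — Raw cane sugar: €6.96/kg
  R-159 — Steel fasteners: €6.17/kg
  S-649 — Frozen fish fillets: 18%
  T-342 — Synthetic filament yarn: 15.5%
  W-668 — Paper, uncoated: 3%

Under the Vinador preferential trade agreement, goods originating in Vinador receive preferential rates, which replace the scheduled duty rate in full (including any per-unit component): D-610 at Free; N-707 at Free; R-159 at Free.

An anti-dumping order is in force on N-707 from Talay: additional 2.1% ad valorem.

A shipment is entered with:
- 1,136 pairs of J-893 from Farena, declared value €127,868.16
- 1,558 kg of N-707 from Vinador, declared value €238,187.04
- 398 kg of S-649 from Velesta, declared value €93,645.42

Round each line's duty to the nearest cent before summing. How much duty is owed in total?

Line 1 (J-893, Farena, 1,136 pairs, €127,868.16):
Base rate for J-893 is 24.5%.
Duty = €127,868.16 × 24.5% = €31,327.70.
Line 2 (N-707, Vinador, 1,558 kg, €238,187.04):
Base rate for N-707 is €6.96/kg.
Origin Vinador qualifies under the Faroria–Vinador agreement and N-707 is covered: preferential rate Free applies instead.
The additional-duty order on N-707 targets Talay, not Vinador; it does not apply.
Duty = €238,187.04 × 0% = €0.00.
Line 3 (S-649, Velesta, 398 kg, €93,645.42):
Base rate for S-649 is 18%.
Duty = €93,645.42 × 18% = €16,856.18.
Total = €31,327.70 + €0.00 + €16,856.18 = €48,183.88.

€48,183.88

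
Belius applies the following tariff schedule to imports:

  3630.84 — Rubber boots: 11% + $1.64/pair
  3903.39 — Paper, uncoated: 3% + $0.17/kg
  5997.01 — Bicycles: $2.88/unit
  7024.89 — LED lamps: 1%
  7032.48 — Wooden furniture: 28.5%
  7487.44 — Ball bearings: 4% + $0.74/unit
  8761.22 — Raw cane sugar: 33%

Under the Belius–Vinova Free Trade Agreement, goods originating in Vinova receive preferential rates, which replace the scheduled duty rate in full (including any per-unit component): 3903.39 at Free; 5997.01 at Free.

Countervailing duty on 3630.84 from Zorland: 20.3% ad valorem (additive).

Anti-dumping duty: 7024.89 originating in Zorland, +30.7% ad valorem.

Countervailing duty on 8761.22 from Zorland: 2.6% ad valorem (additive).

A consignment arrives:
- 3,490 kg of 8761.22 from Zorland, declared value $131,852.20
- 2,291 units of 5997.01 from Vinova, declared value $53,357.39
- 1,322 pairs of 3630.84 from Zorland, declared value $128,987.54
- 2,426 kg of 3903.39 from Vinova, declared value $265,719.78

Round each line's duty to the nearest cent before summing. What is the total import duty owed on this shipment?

$89,480.56

Line 1 (8761.22, Zorland, 3,490 kg, $131,852.20):
Base rate for 8761.22 is 33%.
Additional duty on 8761.22 from Zorland: +2.6%. Applied ad valorem rate: 33% + 2.6% = 35.6%.
Duty = $131,852.20 × 35.6% = $46,939.38.
Line 2 (5997.01, Vinova, 2,291 units, $53,357.39):
Base rate for 5997.01 is $2.88/unit.
Origin Vinova qualifies under the Belius–Vinova agreement and 5997.01 is covered: preferential rate Free applies instead.
Duty = $53,357.39 × 0% = $0.00.
Line 3 (3630.84, Zorland, 1,322 pairs, $128,987.54):
Base rate for 3630.84 is 11% + $1.64/pair.
Additional duty on 3630.84 from Zorland: +20.3%. Applied ad valorem rate: 11% + 20.3% = 31.3%.
Duty = $128,987.54 × 31.3% + 1,322 × $1.64 = $42,541.18.
Line 4 (3903.39, Vinova, 2,426 kg, $265,719.78):
Base rate for 3903.39 is 3% + $0.17/kg.
Origin Vinova qualifies under the Belius–Vinova agreement and 3903.39 is covered: preferential rate Free applies instead.
Duty = $265,719.78 × 0% = $0.00.
Total = $46,939.38 + $0.00 + $42,541.18 + $0.00 = $89,480.56.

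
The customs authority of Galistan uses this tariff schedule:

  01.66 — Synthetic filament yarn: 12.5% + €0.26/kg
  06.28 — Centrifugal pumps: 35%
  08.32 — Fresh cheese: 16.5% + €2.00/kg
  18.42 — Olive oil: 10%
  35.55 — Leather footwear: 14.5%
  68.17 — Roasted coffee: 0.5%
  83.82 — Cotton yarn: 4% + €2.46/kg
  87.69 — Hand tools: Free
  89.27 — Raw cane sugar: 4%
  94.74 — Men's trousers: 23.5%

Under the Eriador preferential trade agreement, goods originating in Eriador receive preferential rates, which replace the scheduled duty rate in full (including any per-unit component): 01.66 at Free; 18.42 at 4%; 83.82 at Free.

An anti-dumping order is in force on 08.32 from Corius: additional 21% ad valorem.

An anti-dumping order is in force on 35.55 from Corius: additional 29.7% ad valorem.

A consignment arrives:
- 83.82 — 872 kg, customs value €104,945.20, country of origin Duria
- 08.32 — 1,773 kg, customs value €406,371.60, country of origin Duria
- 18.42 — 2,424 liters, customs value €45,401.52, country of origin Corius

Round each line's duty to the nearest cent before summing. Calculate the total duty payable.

Line 1 (83.82, Duria, 872 kg, €104,945.20):
Base rate for 83.82 is 4% + €2.46/kg.
83.82 has an FTA preferential rate, but origin Duria is not Eriador; base rate stands.
Duty = €104,945.20 × 4% + 872 × €2.46 = €6,342.93.
Line 2 (08.32, Duria, 1,773 kg, €406,371.60):
Base rate for 08.32 is 16.5% + €2.00/kg.
The additional-duty order on 08.32 targets Corius, not Duria; it does not apply.
Duty = €406,371.60 × 16.5% + 1,773 × €2.00 = €70,597.31.
Line 3 (18.42, Corius, 2,424 liters, €45,401.52):
Base rate for 18.42 is 10%.
18.42 has an FTA preferential rate, but origin Corius is not Eriador; base rate stands.
Duty = €45,401.52 × 10% = €4,540.15.
Total = €6,342.93 + €70,597.31 + €4,540.15 = €81,480.39.

€81,480.39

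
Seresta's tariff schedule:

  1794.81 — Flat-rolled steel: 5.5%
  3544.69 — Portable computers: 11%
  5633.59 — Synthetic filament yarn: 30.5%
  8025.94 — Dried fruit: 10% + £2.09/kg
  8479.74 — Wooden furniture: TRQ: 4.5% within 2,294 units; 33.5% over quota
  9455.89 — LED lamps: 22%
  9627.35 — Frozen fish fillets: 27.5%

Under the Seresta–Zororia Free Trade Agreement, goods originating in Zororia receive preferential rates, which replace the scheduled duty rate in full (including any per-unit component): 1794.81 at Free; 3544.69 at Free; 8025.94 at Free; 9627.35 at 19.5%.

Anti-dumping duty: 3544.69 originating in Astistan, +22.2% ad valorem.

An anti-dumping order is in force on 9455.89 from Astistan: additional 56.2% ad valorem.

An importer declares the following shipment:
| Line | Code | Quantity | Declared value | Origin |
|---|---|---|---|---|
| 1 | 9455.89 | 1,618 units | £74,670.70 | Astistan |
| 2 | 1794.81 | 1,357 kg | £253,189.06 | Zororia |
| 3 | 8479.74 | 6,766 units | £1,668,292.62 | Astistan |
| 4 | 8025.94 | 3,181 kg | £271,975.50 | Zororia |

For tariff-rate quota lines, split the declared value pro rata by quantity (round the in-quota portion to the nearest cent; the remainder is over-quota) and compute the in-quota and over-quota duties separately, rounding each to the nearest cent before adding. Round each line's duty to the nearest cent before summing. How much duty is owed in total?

Line 1 (9455.89, Astistan, 1,618 units, £74,670.70):
Base rate for 9455.89 is 22%.
Additional duty on 9455.89 from Astistan: +56.2%. Applied ad valorem rate: 22% + 56.2% = 78.2%.
Duty = £74,670.70 × 78.2% = £58,392.49.
Line 2 (1794.81, Zororia, 1,357 kg, £253,189.06):
Base rate for 1794.81 is 5.5%.
Origin Zororia qualifies under the Seresta–Zororia agreement and 1794.81 is covered: preferential rate Free applies instead.
Duty = £253,189.06 × 0% = £0.00.
Line 3 (8479.74, Astistan, 6,766 units, £1,668,292.62):
Code 8479.74 is under a tariff-rate quota (threshold 2,294 units). In-quota: 2,294 units at 4.5%; over-quota: 4,472 units at 33.5%.
Pro-rata value split: in-quota = £1,668,292.62 × 2,294/6,766 = £565,631.58; over-quota = £1,668,292.62 − £565,631.58 = £1,102,661.04.
In-quota duty = £565,631.58 × 4.5% = £25,453.42. Over-quota duty = £1,102,661.04 × 33.5% = £369,391.45.
Line duty = £25,453.42 + £369,391.45 = £394,844.87.
Line 4 (8025.94, Zororia, 3,181 kg, £271,975.50):
Base rate for 8025.94 is 10% + £2.09/kg.
Origin Zororia qualifies under the Seresta–Zororia agreement and 8025.94 is covered: preferential rate Free applies instead.
Duty = £271,975.50 × 0% = £0.00.
Total = £58,392.49 + £0.00 + £394,844.87 + £0.00 = £453,237.36.

£453,237.36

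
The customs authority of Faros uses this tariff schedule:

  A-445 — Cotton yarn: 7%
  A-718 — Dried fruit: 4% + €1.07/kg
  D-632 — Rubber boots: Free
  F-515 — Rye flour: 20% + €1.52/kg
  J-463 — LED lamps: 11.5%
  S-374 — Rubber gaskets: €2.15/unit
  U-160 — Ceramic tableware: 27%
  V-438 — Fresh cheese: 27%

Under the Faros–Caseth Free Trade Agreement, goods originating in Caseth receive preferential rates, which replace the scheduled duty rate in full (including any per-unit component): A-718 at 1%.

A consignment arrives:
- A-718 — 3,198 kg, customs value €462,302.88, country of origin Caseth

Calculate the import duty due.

€4,623.03

Line 1 (A-718, Caseth, 3,198 kg, €462,302.88):
Base rate for A-718 is 4% + €1.07/kg.
Origin Caseth qualifies under the Faros–Caseth agreement and A-718 is covered: preferential rate 1% applies instead.
Duty = €462,302.88 × 1% = €4,623.03.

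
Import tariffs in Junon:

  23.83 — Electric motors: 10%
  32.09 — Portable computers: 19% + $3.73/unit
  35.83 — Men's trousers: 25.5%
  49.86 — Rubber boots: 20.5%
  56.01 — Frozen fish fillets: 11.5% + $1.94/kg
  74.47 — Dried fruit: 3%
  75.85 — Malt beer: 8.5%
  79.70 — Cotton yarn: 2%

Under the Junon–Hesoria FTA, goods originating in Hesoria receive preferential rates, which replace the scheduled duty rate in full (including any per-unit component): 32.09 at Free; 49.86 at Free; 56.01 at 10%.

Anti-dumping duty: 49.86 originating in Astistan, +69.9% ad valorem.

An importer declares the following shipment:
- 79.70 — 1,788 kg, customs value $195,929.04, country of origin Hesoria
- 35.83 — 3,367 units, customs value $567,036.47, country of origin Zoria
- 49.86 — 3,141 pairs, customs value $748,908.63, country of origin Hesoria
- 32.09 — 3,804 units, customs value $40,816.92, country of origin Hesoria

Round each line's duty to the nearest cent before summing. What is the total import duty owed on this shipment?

$148,512.88

Line 1 (79.70, Hesoria, 1,788 kg, $195,929.04):
Base rate for 79.70 is 2%.
Origin Hesoria is the FTA partner but 79.70 is not on the preference list; base rate stands.
Duty = $195,929.04 × 2% = $3,918.58.
Line 2 (35.83, Zoria, 3,367 units, $567,036.47):
Base rate for 35.83 is 25.5%.
Duty = $567,036.47 × 25.5% = $144,594.30.
Line 3 (49.86, Hesoria, 3,141 pairs, $748,908.63):
Base rate for 49.86 is 20.5%.
Origin Hesoria qualifies under the Junon–Hesoria agreement and 49.86 is covered: preferential rate Free applies instead.
The additional-duty order on 49.86 targets Astistan, not Hesoria; it does not apply.
Duty = $748,908.63 × 0% = $0.00.
Line 4 (32.09, Hesoria, 3,804 units, $40,816.92):
Base rate for 32.09 is 19% + $3.73/unit.
Origin Hesoria qualifies under the Junon–Hesoria agreement and 32.09 is covered: preferential rate Free applies instead.
Duty = $40,816.92 × 0% = $0.00.
Total = $3,918.58 + $144,594.30 + $0.00 + $0.00 = $148,512.88.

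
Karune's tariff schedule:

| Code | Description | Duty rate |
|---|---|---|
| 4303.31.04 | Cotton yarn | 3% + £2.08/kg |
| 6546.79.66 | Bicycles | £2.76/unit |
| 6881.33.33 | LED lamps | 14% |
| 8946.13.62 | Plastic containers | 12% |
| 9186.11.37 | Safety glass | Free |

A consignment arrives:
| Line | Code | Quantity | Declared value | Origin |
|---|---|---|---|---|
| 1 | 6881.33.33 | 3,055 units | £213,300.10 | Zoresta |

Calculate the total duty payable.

Line 1 (6881.33.33, Zoresta, 3,055 units, £213,300.10):
Base rate for 6881.33.33 is 14%.
Duty = £213,300.10 × 14% = £29,862.01.

£29,862.01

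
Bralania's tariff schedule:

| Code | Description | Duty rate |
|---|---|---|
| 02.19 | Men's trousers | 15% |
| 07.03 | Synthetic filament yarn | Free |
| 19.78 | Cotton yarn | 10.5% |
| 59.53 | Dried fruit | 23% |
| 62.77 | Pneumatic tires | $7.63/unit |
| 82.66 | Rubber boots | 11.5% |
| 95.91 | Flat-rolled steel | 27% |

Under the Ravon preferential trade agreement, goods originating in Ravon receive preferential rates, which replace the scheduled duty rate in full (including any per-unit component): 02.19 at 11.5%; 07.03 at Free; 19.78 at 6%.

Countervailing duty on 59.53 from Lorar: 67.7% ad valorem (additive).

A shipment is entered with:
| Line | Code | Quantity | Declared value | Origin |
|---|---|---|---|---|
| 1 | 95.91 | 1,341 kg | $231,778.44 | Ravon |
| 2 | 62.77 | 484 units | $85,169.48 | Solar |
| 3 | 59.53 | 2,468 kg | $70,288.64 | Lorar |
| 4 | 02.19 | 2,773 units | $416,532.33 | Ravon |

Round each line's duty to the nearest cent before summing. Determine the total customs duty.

Line 1 (95.91, Ravon, 1,341 kg, $231,778.44):
Base rate for 95.91 is 27%.
Origin Ravon is the FTA partner but 95.91 is not on the preference list; base rate stands.
Duty = $231,778.44 × 27% = $62,580.18.
Line 2 (62.77, Solar, 484 units, $85,169.48):
Base rate for 62.77 is $7.63/unit.
Duty = 484 × $7.63 = $3,692.92.
Line 3 (59.53, Lorar, 2,468 kg, $70,288.64):
Base rate for 59.53 is 23%.
Additional duty on 59.53 from Lorar: +67.7%. Applied ad valorem rate: 23% + 67.7% = 90.7%.
Duty = $70,288.64 × 90.7% = $63,751.80.
Line 4 (02.19, Ravon, 2,773 units, $416,532.33):
Base rate for 02.19 is 15%.
Origin Ravon qualifies under the Bralania–Ravon agreement and 02.19 is covered: preferential rate 11.5% applies instead.
Duty = $416,532.33 × 11.5% = $47,901.22.
Total = $62,580.18 + $3,692.92 + $63,751.80 + $47,901.22 = $177,926.12.

$177,926.12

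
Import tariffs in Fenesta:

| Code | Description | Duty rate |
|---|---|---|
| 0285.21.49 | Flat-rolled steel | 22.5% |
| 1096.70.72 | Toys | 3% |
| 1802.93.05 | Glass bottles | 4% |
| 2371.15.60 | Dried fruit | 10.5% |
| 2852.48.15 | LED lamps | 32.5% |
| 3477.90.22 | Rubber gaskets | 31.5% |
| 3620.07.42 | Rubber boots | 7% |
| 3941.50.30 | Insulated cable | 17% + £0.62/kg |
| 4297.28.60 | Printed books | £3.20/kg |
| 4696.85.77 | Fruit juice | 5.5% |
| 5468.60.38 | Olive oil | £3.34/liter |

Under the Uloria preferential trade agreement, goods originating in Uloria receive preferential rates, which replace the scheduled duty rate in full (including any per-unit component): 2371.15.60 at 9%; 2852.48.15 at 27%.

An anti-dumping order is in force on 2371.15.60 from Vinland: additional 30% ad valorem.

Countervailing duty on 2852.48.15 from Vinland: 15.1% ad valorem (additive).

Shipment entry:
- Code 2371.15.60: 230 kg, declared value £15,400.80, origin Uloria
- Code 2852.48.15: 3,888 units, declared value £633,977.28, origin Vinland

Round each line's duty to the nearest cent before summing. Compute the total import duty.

Line 1 (2371.15.60, Uloria, 230 kg, £15,400.80):
Base rate for 2371.15.60 is 10.5%.
Origin Uloria qualifies under the Fenesta–Uloria agreement and 2371.15.60 is covered: preferential rate 9% applies instead.
The additional-duty order on 2371.15.60 targets Vinland, not Uloria; it does not apply.
Duty = £15,400.80 × 9% = £1,386.07.
Line 2 (2852.48.15, Vinland, 3,888 units, £633,977.28):
Base rate for 2852.48.15 is 32.5%.
2852.48.15 has an FTA preferential rate, but origin Vinland is not Uloria; base rate stands.
Additional duty on 2852.48.15 from Vinland: +15.1%. Applied ad valorem rate: 32.5% + 15.1% = 47.6%.
Duty = £633,977.28 × 47.6% = £301,773.19.
Total = £1,386.07 + £301,773.19 = £303,159.26.

£303,159.26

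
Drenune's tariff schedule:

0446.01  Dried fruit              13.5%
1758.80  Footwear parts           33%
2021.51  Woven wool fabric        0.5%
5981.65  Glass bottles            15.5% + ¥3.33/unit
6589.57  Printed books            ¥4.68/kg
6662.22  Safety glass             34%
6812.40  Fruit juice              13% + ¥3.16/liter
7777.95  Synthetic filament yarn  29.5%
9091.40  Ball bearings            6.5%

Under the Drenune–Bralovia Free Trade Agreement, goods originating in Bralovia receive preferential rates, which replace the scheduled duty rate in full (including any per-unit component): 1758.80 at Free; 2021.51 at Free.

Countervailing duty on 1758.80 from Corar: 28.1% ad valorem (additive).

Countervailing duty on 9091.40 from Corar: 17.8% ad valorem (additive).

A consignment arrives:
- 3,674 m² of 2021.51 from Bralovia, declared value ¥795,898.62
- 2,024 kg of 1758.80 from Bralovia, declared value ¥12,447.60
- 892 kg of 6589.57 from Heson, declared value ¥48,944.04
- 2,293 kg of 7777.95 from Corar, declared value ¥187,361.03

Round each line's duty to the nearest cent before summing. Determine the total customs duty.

¥59,446.06

Line 1 (2021.51, Bralovia, 3,674 m², ¥795,898.62):
Base rate for 2021.51 is 0.5%.
Origin Bralovia qualifies under the Drenune–Bralovia agreement and 2021.51 is covered: preferential rate Free applies instead.
Duty = ¥795,898.62 × 0% = ¥0.00.
Line 2 (1758.80, Bralovia, 2,024 kg, ¥12,447.60):
Base rate for 1758.80 is 33%.
Origin Bralovia qualifies under the Drenune–Bralovia agreement and 1758.80 is covered: preferential rate Free applies instead.
The additional-duty order on 1758.80 targets Corar, not Bralovia; it does not apply.
Duty = ¥12,447.60 × 0% = ¥0.00.
Line 3 (6589.57, Heson, 892 kg, ¥48,944.04):
Base rate for 6589.57 is ¥4.68/kg.
Duty = 892 × ¥4.68 = ¥4,174.56.
Line 4 (7777.95, Corar, 2,293 kg, ¥187,361.03):
Base rate for 7777.95 is 29.5%.
Duty = ¥187,361.03 × 29.5% = ¥55,271.50.
Total = ¥0.00 + ¥0.00 + ¥4,174.56 + ¥55,271.50 = ¥59,446.06.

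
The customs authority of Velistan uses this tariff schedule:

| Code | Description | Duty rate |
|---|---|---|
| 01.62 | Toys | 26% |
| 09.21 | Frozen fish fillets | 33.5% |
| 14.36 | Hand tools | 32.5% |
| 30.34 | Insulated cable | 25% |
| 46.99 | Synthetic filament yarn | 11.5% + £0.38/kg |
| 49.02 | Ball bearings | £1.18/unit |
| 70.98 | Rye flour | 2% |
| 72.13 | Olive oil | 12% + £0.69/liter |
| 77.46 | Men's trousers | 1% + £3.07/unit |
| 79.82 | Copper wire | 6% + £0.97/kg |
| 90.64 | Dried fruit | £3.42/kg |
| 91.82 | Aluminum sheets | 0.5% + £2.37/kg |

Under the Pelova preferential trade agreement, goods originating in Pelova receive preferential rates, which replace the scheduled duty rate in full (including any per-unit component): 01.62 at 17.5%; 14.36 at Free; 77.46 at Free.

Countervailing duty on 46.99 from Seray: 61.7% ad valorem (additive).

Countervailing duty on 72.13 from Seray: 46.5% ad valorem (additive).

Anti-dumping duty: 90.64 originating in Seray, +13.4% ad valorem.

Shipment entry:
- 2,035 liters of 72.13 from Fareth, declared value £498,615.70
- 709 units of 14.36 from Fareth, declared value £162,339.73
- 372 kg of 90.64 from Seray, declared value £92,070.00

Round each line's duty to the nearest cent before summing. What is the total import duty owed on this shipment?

£127,608.06

Line 1 (72.13, Fareth, 2,035 liters, £498,615.70):
Base rate for 72.13 is 12% + £0.69/liter.
The additional-duty order on 72.13 targets Seray, not Fareth; it does not apply.
Duty = £498,615.70 × 12% + 2,035 × £0.69 = £61,238.03.
Line 2 (14.36, Fareth, 709 units, £162,339.73):
Base rate for 14.36 is 32.5%.
14.36 has an FTA preferential rate, but origin Fareth is not Pelova; base rate stands.
Duty = £162,339.73 × 32.5% = £52,760.41.
Line 3 (90.64, Seray, 372 kg, £92,070.00):
Base rate for 90.64 is £3.42/kg.
Additional duty on 90.64 from Seray: +13.4% ad valorem. Applied ad valorem rate = 13.4%.
Duty = £92,070.00 × 13.4% + 372 × £3.42 = £13,609.62.
Total = £61,238.03 + £52,760.41 + £13,609.62 = £127,608.06.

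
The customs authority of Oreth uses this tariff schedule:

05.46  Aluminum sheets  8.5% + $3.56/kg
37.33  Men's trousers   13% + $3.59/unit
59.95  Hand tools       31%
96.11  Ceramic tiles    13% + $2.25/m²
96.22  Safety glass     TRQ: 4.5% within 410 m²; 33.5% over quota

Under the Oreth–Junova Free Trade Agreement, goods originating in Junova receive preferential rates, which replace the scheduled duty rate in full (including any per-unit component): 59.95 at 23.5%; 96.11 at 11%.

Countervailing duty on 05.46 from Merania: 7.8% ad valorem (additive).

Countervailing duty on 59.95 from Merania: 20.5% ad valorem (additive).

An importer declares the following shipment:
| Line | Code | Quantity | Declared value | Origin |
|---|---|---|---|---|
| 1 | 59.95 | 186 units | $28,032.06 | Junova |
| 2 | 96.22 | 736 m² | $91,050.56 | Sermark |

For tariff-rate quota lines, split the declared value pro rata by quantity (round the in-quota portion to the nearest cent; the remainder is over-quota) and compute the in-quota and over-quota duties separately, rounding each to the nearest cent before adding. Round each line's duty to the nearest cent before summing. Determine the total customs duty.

Line 1 (59.95, Junova, 186 units, $28,032.06):
Base rate for 59.95 is 31%.
Origin Junova qualifies under the Oreth–Junova agreement and 59.95 is covered: preferential rate 23.5% applies instead.
The additional-duty order on 59.95 targets Merania, not Junova; it does not apply.
Duty = $28,032.06 × 23.5% = $6,587.53.
Line 2 (96.22, Sermark, 736 m², $91,050.56):
Code 96.22 is under a tariff-rate quota (threshold 410 m²). In-quota: 410 m² at 4.5%; over-quota: 326 m² at 33.5%.
Pro-rata value split: in-quota = $91,050.56 × 410/736 = $50,721.10; over-quota = $91,050.56 − $50,721.10 = $40,329.46.
In-quota duty = $50,721.10 × 4.5% = $2,282.45. Over-quota duty = $40,329.46 × 33.5% = $13,510.37.
Line duty = $2,282.45 + $13,510.37 = $15,792.82.
Total = $6,587.53 + $15,792.82 = $22,380.35.

$22,380.35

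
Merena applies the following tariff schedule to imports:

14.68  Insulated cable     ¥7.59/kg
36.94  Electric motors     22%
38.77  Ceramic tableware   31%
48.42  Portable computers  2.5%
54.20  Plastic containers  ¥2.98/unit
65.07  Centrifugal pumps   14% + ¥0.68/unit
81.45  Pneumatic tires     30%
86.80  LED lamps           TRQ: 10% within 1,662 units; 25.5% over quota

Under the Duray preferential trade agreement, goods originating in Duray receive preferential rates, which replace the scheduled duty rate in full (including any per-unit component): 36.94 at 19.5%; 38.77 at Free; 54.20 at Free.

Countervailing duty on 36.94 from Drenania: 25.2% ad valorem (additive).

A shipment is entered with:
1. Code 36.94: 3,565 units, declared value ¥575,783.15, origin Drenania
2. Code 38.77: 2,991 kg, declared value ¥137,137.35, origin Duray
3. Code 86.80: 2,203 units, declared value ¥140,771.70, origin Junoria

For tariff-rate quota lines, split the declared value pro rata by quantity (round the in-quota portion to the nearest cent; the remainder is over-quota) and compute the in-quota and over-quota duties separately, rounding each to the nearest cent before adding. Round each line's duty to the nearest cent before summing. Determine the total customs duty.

¥291,205.15

Line 1 (36.94, Drenania, 3,565 units, ¥575,783.15):
Base rate for 36.94 is 22%.
36.94 has an FTA preferential rate, but origin Drenania is not Duray; base rate stands.
Additional duty on 36.94 from Drenania: +25.2%. Applied ad valorem rate: 22% + 25.2% = 47.2%.
Duty = ¥575,783.15 × 47.2% = ¥271,769.65.
Line 2 (38.77, Duray, 2,991 kg, ¥137,137.35):
Base rate for 38.77 is 31%.
Origin Duray qualifies under the Merena–Duray agreement and 38.77 is covered: preferential rate Free applies instead.
Duty = ¥137,137.35 × 0% = ¥0.00.
Line 3 (86.80, Junoria, 2,203 units, ¥140,771.70):
Code 86.80 is under a tariff-rate quota (threshold 1,662 units). In-quota: 1,662 units at 10%; over-quota: 541 units at 25.5%.
Pro-rata value split: in-quota = ¥140,771.70 × 1,662/2,203 = ¥106,201.80; over-quota = ¥140,771.70 − ¥106,201.80 = ¥34,569.90.
In-quota duty = ¥106,201.80 × 10% = ¥10,620.18. Over-quota duty = ¥34,569.90 × 25.5% = ¥8,815.32.
Line duty = ¥10,620.18 + ¥8,815.32 = ¥19,435.50.
Total = ¥271,769.65 + ¥0.00 + ¥19,435.50 = ¥291,205.15.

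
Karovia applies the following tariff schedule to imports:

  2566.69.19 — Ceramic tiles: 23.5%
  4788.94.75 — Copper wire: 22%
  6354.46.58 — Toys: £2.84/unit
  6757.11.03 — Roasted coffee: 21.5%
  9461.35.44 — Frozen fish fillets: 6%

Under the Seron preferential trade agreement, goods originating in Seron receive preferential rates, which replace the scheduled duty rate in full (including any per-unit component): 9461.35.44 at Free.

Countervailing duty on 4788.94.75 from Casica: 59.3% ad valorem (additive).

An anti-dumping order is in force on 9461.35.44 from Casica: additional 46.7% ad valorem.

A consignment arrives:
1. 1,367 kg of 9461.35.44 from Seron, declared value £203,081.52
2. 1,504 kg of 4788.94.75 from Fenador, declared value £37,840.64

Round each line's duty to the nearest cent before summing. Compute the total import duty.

£8,324.94

Line 1 (9461.35.44, Seron, 1,367 kg, £203,081.52):
Base rate for 9461.35.44 is 6%.
Origin Seron qualifies under the Karovia–Seron agreement and 9461.35.44 is covered: preferential rate Free applies instead.
The additional-duty order on 9461.35.44 targets Casica, not Seron; it does not apply.
Duty = £203,081.52 × 0% = £0.00.
Line 2 (4788.94.75, Fenador, 1,504 kg, £37,840.64):
Base rate for 4788.94.75 is 22%.
The additional-duty order on 4788.94.75 targets Casica, not Fenador; it does not apply.
Duty = £37,840.64 × 22% = £8,324.94.
Total = £0.00 + £8,324.94 = £8,324.94.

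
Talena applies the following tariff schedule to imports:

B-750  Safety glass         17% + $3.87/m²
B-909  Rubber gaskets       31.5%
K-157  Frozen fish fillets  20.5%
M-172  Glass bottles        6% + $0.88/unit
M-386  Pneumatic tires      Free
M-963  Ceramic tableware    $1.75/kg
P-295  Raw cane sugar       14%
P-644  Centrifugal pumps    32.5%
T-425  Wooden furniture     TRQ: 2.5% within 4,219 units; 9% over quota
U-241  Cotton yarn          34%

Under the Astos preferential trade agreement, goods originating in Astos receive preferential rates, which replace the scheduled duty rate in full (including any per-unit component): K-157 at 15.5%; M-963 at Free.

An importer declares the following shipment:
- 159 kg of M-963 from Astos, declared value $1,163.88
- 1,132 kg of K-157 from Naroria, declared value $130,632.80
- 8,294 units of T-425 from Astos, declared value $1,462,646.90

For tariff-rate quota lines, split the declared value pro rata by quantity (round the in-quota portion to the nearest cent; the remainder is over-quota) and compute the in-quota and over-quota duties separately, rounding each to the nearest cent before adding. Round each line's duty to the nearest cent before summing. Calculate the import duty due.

Line 1 (M-963, Astos, 159 kg, $1,163.88):
Base rate for M-963 is $1.75/kg.
Origin Astos qualifies under the Talena–Astos agreement and M-963 is covered: preferential rate Free applies instead.
Duty = $1,163.88 × 0% = $0.00.
Line 2 (K-157, Naroria, 1,132 kg, $130,632.80):
Base rate for K-157 is 20.5%.
K-157 has an FTA preferential rate, but origin Naroria is not Astos; base rate stands.
Duty = $130,632.80 × 20.5% = $26,779.72.
Line 3 (T-425, Astos, 8,294 units, $1,462,646.90):
Code T-425 is under a tariff-rate quota (threshold 4,219 units). In-quota: 4,219 units at 2.5%; over-quota: 4,075 units at 9%.
Pro-rata value split: in-quota = $1,462,646.90 × 4,219/8,294 = $744,020.65; over-quota = $1,462,646.90 − $744,020.65 = $718,626.25.
In-quota duty = $744,020.65 × 2.5% = $18,600.52. Over-quota duty = $718,626.25 × 9% = $64,676.36.
Line duty = $18,600.52 + $64,676.36 = $83,276.88.
Total = $0.00 + $26,779.72 + $83,276.88 = $110,056.60.

$110,056.60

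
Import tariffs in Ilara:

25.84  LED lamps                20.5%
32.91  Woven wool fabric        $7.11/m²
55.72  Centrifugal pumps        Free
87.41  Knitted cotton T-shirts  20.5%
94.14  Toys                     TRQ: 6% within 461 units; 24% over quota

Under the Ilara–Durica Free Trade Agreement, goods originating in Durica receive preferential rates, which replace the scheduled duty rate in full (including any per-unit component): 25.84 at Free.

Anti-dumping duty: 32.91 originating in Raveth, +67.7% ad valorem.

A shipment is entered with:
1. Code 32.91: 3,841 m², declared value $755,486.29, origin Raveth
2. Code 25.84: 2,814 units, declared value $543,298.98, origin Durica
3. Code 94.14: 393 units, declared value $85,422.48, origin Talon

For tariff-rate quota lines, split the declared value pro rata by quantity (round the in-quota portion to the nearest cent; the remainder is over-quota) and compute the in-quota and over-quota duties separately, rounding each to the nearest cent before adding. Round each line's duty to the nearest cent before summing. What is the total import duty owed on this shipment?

Line 1 (32.91, Raveth, 3,841 m², $755,486.29):
Base rate for 32.91 is $7.11/m².
Additional duty on 32.91 from Raveth: +67.7% ad valorem. Applied ad valorem rate = 67.7%.
Duty = $755,486.29 × 67.7% + 3,841 × $7.11 = $538,773.73.
Line 2 (25.84, Durica, 2,814 units, $543,298.98):
Base rate for 25.84 is 20.5%.
Origin Durica qualifies under the Ilara–Durica agreement and 25.84 is covered: preferential rate Free applies instead.
Duty = $543,298.98 × 0% = $0.00.
Line 3 (94.14, Talon, 393 units, $85,422.48):
Code 94.14 is under a tariff-rate quota (threshold 461 units). Quantity 393 units is within the quota, so the in-quota rate 6% applies to the full value.
Duty = $85,422.48 × 6% = $5,125.35.
Total = $538,773.73 + $0.00 + $5,125.35 = $543,899.08.

$543,899.08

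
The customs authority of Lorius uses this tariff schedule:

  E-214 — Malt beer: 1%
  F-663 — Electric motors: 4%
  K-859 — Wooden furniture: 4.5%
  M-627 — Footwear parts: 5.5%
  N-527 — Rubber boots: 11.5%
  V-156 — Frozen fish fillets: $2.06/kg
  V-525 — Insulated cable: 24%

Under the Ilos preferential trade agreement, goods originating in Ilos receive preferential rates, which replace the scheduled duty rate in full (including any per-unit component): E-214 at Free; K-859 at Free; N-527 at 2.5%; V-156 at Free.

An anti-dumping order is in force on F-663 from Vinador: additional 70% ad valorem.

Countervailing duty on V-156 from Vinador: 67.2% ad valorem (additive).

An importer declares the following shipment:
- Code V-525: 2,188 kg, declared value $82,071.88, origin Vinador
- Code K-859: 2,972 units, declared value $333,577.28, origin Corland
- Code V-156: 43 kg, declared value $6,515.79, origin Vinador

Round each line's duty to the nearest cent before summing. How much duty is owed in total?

Line 1 (V-525, Vinador, 2,188 kg, $82,071.88):
Base rate for V-525 is 24%.
Duty = $82,071.88 × 24% = $19,697.25.
Line 2 (K-859, Corland, 2,972 units, $333,577.28):
Base rate for K-859 is 4.5%.
K-859 has an FTA preferential rate, but origin Corland is not Ilos; base rate stands.
Duty = $333,577.28 × 4.5% = $15,010.98.
Line 3 (V-156, Vinador, 43 kg, $6,515.79):
Base rate for V-156 is $2.06/kg.
V-156 has an FTA preferential rate, but origin Vinador is not Ilos; base rate stands.
Additional duty on V-156 from Vinador: +67.2% ad valorem. Applied ad valorem rate = 67.2%.
Duty = $6,515.79 × 67.2% + 43 × $2.06 = $4,467.19.
Total = $19,697.25 + $15,010.98 + $4,467.19 = $39,175.42.

$39,175.42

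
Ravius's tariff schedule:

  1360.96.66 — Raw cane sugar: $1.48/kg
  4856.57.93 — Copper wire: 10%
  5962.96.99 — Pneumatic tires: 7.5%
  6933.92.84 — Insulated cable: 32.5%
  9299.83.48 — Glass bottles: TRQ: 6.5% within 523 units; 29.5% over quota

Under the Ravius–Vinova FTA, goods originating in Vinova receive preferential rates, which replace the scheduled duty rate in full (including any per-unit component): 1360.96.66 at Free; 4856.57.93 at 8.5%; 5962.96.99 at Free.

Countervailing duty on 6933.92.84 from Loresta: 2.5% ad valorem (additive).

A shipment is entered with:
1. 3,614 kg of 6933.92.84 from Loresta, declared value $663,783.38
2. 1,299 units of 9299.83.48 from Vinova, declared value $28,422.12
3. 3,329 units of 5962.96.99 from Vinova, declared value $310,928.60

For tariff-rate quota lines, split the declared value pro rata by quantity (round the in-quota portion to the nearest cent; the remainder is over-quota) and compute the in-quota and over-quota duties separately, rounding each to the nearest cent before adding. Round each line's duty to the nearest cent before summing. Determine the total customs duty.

Line 1 (6933.92.84, Loresta, 3,614 kg, $663,783.38):
Base rate for 6933.92.84 is 32.5%.
Additional duty on 6933.92.84 from Loresta: +2.5%. Applied ad valorem rate: 32.5% + 2.5% = 35%.
Duty = $663,783.38 × 35% = $232,324.18.
Line 2 (9299.83.48, Vinova, 1,299 units, $28,422.12):
Code 9299.83.48 is under a tariff-rate quota (threshold 523 units). In-quota: 523 units at 6.5%; over-quota: 776 units at 29.5%.
Pro-rata value split: in-quota = $28,422.12 × 523/1,299 = $11,443.24; over-quota = $28,422.12 − $11,443.24 = $16,978.88.
In-quota duty = $11,443.24 × 6.5% = $743.81. Over-quota duty = $16,978.88 × 29.5% = $5,008.77.
Line duty = $743.81 + $5,008.77 = $5,752.58.
Line 3 (5962.96.99, Vinova, 3,329 units, $310,928.60):
Base rate for 5962.96.99 is 7.5%.
Origin Vinova qualifies under the Ravius–Vinova agreement and 5962.96.99 is covered: preferential rate Free applies instead.
Duty = $310,928.60 × 0% = $0.00.
Total = $232,324.18 + $5,752.58 + $0.00 = $238,076.76.

$238,076.76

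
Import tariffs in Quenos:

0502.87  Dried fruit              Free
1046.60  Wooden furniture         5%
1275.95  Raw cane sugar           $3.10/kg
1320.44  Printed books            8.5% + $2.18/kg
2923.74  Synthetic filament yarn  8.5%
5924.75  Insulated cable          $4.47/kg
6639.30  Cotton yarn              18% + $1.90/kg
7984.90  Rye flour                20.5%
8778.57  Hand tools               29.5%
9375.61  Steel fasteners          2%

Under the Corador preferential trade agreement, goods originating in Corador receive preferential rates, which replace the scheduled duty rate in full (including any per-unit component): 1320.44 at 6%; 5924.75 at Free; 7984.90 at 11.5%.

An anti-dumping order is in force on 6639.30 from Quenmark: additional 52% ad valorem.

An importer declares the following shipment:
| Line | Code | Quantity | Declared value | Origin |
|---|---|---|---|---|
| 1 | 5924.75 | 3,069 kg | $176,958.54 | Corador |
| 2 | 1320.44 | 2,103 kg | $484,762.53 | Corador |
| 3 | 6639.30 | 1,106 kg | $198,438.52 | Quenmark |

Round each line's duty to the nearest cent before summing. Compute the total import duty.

Line 1 (5924.75, Corador, 3,069 kg, $176,958.54):
Base rate for 5924.75 is $4.47/kg.
Origin Corador qualifies under the Quenos–Corador agreement and 5924.75 is covered: preferential rate Free applies instead.
Duty = $176,958.54 × 0% = $0.00.
Line 2 (1320.44, Corador, 2,103 kg, $484,762.53):
Base rate for 1320.44 is 8.5% + $2.18/kg.
Origin Corador qualifies under the Quenos–Corador agreement and 1320.44 is covered: preferential rate 6% applies instead.
Duty = $484,762.53 × 6% = $29,085.75.
Line 3 (6639.30, Quenmark, 1,106 kg, $198,438.52):
Base rate for 6639.30 is 18% + $1.90/kg.
Additional duty on 6639.30 from Quenmark: +52%. Applied ad valorem rate: 18% + 52% = 70%.
Duty = $198,438.52 × 70% + 1,106 × $1.90 = $141,008.36.
Total = $0.00 + $29,085.75 + $141,008.36 = $170,094.11.

$170,094.11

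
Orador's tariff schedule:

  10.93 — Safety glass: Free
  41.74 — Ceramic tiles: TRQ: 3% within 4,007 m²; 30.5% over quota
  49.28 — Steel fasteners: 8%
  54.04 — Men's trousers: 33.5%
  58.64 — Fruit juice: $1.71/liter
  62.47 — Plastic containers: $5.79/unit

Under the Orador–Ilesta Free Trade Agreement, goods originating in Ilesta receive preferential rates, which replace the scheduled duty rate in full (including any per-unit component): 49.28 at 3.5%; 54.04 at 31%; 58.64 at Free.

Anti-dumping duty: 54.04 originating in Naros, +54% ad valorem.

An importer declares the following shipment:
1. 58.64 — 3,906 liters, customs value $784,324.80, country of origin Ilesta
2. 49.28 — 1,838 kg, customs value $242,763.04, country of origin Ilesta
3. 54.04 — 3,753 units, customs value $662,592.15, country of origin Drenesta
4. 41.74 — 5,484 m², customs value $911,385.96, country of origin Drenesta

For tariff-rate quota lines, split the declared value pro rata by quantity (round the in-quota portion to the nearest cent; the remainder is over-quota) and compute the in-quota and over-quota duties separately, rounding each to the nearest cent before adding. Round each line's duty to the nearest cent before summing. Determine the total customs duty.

Line 1 (58.64, Ilesta, 3,906 liters, $784,324.80):
Base rate for 58.64 is $1.71/liter.
Origin Ilesta qualifies under the Orador–Ilesta agreement and 58.64 is covered: preferential rate Free applies instead.
Duty = $784,324.80 × 0% = $0.00.
Line 2 (49.28, Ilesta, 1,838 kg, $242,763.04):
Base rate for 49.28 is 8%.
Origin Ilesta qualifies under the Orador–Ilesta agreement and 49.28 is covered: preferential rate 3.5% applies instead.
Duty = $242,763.04 × 3.5% = $8,496.71.
Line 3 (54.04, Drenesta, 3,753 units, $662,592.15):
Base rate for 54.04 is 33.5%.
54.04 has an FTA preferential rate, but origin Drenesta is not Ilesta; base rate stands.
The additional-duty order on 54.04 targets Naros, not Drenesta; it does not apply.
Duty = $662,592.15 × 33.5% = $221,968.37.
Line 4 (41.74, Drenesta, 5,484 m², $911,385.96):
Code 41.74 is under a tariff-rate quota (threshold 4,007 m²). In-quota: 4,007 m² at 3%; over-quota: 1,477 m² at 30.5%.
Pro-rata value split: in-quota = $911,385.96 × 4,007/5,484 = $665,923.33; over-quota = $911,385.96 − $665,923.33 = $245,462.63.
In-quota duty = $665,923.33 × 3% = $19,977.70. Over-quota duty = $245,462.63 × 30.5% = $74,866.10.
Line duty = $19,977.70 + $74,866.10 = $94,843.80.
Total = $0.00 + $8,496.71 + $221,968.37 + $94,843.80 = $325,308.88.

$325,308.88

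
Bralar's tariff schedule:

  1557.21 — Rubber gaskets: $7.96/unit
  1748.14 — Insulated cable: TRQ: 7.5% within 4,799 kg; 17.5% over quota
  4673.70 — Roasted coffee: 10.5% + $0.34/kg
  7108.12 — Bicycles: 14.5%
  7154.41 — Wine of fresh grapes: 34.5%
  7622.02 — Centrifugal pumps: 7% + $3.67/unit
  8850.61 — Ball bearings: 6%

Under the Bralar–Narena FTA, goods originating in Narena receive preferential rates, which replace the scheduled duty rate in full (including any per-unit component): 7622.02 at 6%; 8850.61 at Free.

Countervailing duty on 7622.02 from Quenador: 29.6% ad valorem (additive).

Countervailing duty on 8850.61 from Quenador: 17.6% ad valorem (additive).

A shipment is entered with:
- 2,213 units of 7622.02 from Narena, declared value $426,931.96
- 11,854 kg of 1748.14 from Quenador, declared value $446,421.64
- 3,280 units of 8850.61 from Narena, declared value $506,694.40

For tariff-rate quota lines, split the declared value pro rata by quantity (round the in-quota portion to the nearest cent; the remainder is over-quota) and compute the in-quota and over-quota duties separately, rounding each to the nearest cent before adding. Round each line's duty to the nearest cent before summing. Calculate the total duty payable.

Line 1 (7622.02, Narena, 2,213 units, $426,931.96):
Base rate for 7622.02 is 7% + $3.67/unit.
Origin Narena qualifies under the Bralar–Narena agreement and 7622.02 is covered: preferential rate 6% applies instead.
The additional-duty order on 7622.02 targets Quenador, not Narena; it does not apply.
Duty = $426,931.96 × 6% = $25,615.92.
Line 2 (1748.14, Quenador, 11,854 kg, $446,421.64):
Code 1748.14 is under a tariff-rate quota (threshold 4,799 kg). In-quota: 4,799 kg at 7.5%; over-quota: 7,055 kg at 17.5%.
Pro-rata value split: in-quota = $446,421.64 × 4,799/11,854 = $180,730.34; over-quota = $446,421.64 − $180,730.34 = $265,691.30.
In-quota duty = $180,730.34 × 7.5% = $13,554.78. Over-quota duty = $265,691.30 × 17.5% = $46,495.98.
Line duty = $13,554.78 + $46,495.98 = $60,050.76.
Line 3 (8850.61, Narena, 3,280 units, $506,694.40):
Base rate for 8850.61 is 6%.
Origin Narena qualifies under the Bralar–Narena agreement and 8850.61 is covered: preferential rate Free applies instead.
The additional-duty order on 8850.61 targets Quenador, not Narena; it does not apply.
Duty = $506,694.40 × 0% = $0.00.
Total = $25,615.92 + $60,050.76 + $0.00 = $85,666.68.

$85,666.68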